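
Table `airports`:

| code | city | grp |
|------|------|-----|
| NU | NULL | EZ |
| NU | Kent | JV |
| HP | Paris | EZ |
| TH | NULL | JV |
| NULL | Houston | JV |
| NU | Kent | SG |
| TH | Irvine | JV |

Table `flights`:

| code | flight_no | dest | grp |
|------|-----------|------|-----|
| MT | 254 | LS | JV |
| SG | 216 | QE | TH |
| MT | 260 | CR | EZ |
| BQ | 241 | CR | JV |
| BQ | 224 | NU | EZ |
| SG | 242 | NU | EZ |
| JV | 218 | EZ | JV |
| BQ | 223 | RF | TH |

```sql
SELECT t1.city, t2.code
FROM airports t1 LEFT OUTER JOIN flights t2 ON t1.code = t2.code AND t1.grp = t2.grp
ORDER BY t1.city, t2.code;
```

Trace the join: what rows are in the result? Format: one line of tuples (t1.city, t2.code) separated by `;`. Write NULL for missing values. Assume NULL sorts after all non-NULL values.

LEFT JOIN keeps every row from `airports`; unmatched rows get NULL for `flights`'s columns.
Matching on t1.code = t2.code AND t1.grp = t2.grp. A NULL in a compared column never satisfies the condition.
- code=NU, grp=EZ: no t2 row matches, row kept with t2 columns NULL.
- code=NU, grp=JV: no t2 row matches, row kept with t2 columns NULL.
- code=HP, grp=EZ: no t2 row matches, row kept with t2 columns NULL.
- code=TH, grp=JV: no t2 row matches, row kept with t2 columns NULL.
- code=NULL, grp=JV: no t2 row matches, row kept with t2 columns NULL.
- code=NU, grp=SG: no t2 row matches, row kept with t2 columns NULL.
- code=TH, grp=JV: no t2 row matches, row kept with t2 columns NULL.
After projecting and ordering:
t1.city | t2.code
Houston | NULL
Irvine | NULL
Kent | NULL
Kent | NULL
Paris | NULL
NULL | NULL
NULL | NULL

(Houston, NULL); (Irvine, NULL); (Kent, NULL); (Kent, NULL); (Paris, NULL); (NULL, NULL); (NULL, NULL)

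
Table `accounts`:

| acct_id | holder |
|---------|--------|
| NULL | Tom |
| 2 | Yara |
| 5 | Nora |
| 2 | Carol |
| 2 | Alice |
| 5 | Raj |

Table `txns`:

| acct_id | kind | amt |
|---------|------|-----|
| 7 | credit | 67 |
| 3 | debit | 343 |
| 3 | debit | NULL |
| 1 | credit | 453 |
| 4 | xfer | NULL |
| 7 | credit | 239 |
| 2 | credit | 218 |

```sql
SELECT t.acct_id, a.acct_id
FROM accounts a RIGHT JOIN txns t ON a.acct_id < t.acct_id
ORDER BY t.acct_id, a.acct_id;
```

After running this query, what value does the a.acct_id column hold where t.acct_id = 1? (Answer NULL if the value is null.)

RIGHT JOIN keeps every row from `txns`; unmatched rows get NULL for `accounts`'s columns.
Matching on a.acct_id < t.acct_id. A NULL in a compared column never satisfies the condition.
- acct_id=NULL: no matching t row.
- acct_id=2: 5 matching t row(s), so 5 row(s) emitted.
- acct_id=5: 2 matching t row(s), so 2 row(s) emitted.
- acct_id=2: 5 matching t row(s), so 5 row(s) emitted.
- acct_id=2: 5 matching t row(s), so 5 row(s) emitted.
- acct_id=5: 2 matching t row(s), so 2 row(s) emitted.
- plus 2 unmatched t row(s), each kept with NULL a columns.

NULL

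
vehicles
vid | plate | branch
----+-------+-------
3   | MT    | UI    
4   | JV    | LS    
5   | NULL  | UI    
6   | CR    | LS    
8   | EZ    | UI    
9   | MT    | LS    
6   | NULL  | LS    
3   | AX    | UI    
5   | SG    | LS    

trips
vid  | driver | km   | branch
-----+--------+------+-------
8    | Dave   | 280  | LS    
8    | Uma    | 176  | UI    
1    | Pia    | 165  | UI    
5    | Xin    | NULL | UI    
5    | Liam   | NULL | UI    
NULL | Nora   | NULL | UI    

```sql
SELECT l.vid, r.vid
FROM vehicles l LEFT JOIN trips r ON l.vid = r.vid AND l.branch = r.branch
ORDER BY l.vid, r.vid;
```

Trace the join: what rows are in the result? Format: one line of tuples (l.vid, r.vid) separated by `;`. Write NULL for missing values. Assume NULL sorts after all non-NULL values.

(3, NULL); (3, NULL); (4, NULL); (5, 5); (5, 5); (5, NULL); (6, NULL); (6, NULL); (8, 8); (9, NULL)

LEFT JOIN keeps every row from `vehicles`; unmatched rows get NULL for `trips`'s columns.
Matching on l.vid = r.vid AND l.branch = r.branch. A NULL in a compared column never satisfies the condition.
Matched pairs: 3; unmatched l rows kept: 7.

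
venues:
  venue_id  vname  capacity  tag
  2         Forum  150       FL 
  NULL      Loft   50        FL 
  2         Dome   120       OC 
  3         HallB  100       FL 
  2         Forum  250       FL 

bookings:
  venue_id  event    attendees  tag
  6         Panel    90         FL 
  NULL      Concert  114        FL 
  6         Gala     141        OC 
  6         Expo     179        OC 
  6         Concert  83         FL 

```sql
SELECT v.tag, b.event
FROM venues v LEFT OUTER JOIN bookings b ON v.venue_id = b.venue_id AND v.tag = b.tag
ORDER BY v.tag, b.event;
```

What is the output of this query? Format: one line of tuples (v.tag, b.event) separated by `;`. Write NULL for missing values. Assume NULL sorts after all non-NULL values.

(FL, NULL); (FL, NULL); (FL, NULL); (FL, NULL); (OC, NULL)

LEFT JOIN keeps every row from `venues`; unmatched rows get NULL for `bookings`'s columns.
Matching on v.venue_id = b.venue_id AND v.tag = b.tag. A NULL in a compared column never satisfies the condition.
- v row (venue_id=2, tag=FL): no match → kept, b columns NULL.
- v row (venue_id=NULL, tag=FL): no match → kept, b columns NULL.
- v row (venue_id=2, tag=OC): no match → kept, b columns NULL.
- v row (venue_id=3, tag=FL): no match → kept, b columns NULL.
- v row (venue_id=2, tag=FL): no match → kept, b columns NULL.
After projecting and ordering:
v.tag | b.event
FL | NULL
FL | NULL
FL | NULL
FL | NULL
OC | NULL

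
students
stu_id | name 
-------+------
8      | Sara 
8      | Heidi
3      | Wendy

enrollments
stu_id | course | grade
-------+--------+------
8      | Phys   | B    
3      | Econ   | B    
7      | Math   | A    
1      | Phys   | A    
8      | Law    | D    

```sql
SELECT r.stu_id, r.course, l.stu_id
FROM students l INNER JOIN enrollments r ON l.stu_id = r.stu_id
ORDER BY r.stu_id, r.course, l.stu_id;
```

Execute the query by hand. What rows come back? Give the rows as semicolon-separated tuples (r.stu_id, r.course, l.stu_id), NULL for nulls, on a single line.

(3, Econ, 3); (8, Law, 8); (8, Law, 8); (8, Phys, 8); (8, Phys, 8)

INNER JOIN keeps only pairs where the ON condition holds.
Matching on l.stu_id = r.stu_id.
- l (stu_id=8) pairs with 2 row(s) of r.
- l (stu_id=8) pairs with 2 row(s) of r.
- l (stu_id=3) pairs with 1 row(s) of r.
After projecting and ordering:
r.stu_id | r.course | l.stu_id
3 | Econ | 3
8 | Law | 8
8 | Law | 8
8 | Phys | 8
8 | Phys | 8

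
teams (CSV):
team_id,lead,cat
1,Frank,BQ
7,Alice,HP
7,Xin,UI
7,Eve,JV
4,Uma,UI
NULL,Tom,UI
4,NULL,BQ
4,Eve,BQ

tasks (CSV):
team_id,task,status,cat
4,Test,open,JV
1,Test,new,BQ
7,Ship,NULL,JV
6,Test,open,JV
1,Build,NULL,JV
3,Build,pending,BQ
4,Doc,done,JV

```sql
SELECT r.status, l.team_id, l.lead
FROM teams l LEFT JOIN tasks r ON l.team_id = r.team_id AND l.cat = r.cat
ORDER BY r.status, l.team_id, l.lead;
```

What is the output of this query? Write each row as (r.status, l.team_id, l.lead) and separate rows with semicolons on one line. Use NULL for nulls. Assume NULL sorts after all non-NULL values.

LEFT JOIN keeps every row from `teams`; unmatched rows get NULL for `tasks`'s columns.
Matching on l.team_id = r.team_id AND l.cat = r.cat. A NULL in a compared column never satisfies the condition.
Matched pairs: 2; unmatched l rows kept: 6.

(new, 1, Frank); (NULL, 4, Eve); (NULL, 4, Uma); (NULL, 4, NULL); (NULL, 7, Alice); (NULL, 7, Eve); (NULL, 7, Xin); (NULL, NULL, Tom)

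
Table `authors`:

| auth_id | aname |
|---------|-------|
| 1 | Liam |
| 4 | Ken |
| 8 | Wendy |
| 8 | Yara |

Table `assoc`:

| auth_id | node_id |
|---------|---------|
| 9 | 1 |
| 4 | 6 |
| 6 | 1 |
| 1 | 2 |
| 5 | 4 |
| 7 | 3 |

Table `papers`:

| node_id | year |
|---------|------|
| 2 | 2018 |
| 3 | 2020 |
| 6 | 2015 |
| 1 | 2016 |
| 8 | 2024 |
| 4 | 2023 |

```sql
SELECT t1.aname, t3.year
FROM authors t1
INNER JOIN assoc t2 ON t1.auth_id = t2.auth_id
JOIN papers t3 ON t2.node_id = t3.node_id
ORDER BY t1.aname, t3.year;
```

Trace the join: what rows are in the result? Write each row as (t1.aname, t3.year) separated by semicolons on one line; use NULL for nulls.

(Ken, 2015); (Liam, 2018)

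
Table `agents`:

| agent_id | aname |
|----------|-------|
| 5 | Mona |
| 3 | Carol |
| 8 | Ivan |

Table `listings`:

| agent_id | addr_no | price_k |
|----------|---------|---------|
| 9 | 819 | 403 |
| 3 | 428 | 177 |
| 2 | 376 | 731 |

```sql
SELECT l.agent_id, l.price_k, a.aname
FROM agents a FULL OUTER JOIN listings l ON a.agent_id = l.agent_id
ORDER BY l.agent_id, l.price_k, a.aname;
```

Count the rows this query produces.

FULL OUTER JOIN keeps every row from both sides; unmatched rows get NULL for the other side's columns.
Matching on a.agent_id = l.agent_id.
- a row (agent_id=5): no match → kept, l columns NULL.
- a row (agent_id=3): matches 1 l row(s) → 1 output row(s).
- a row (agent_id=8): no match → kept, l columns NULL.
- 2 row(s) from l found no a partner → padded with NULL.
Total: 1 matched + 4 padded = 5 rows.

5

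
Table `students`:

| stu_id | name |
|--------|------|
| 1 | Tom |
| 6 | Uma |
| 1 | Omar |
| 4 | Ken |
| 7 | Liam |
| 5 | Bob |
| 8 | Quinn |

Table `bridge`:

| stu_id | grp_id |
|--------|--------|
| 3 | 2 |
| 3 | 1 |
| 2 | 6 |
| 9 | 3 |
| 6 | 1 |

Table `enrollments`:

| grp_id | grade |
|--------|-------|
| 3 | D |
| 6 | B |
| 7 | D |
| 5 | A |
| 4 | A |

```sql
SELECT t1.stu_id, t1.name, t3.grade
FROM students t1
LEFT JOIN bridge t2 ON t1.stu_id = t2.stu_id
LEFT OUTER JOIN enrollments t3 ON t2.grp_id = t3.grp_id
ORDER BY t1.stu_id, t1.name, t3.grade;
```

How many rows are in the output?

7

Evaluate left to right. First `students t1 LEFT JOIN bridge t2` on stu_id: 7 row(s).
Then LEFT JOIN `enrollments t3` on grp_id: each of those 7 rows is kept; rows whose t2.grp_id has no match in t3 get NULL for t3's columns.
Result: 7 row(s).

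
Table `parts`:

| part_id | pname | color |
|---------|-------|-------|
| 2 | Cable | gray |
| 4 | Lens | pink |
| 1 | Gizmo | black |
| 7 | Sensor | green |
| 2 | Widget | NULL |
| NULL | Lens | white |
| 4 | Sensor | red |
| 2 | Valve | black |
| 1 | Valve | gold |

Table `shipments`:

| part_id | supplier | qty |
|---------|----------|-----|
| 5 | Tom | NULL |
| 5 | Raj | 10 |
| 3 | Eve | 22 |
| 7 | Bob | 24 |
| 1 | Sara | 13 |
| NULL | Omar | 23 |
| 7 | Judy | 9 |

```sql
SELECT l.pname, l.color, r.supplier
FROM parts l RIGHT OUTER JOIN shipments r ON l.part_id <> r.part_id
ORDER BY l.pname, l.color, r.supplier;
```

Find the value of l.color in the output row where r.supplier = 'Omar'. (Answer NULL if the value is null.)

NULL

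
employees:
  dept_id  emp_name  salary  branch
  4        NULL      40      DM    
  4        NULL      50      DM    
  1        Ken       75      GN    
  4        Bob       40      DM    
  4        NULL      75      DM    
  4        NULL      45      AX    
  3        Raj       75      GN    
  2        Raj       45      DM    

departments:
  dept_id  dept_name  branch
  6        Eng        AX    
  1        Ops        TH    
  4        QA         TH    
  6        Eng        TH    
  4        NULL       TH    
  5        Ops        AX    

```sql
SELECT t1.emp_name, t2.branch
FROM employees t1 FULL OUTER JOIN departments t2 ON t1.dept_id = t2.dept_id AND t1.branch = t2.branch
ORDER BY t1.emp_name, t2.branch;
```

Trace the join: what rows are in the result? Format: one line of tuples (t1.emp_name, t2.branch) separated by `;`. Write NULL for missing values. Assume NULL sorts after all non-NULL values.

FULL OUTER JOIN keeps every row from both sides; unmatched rows get NULL for the other side's columns.
Matching on t1.dept_id = t2.dept_id AND t1.branch = t2.branch.
- dept_id=4, branch=DM: no t2 row matches, row kept with t2 columns NULL.
- dept_id=4, branch=DM: no t2 row matches, row kept with t2 columns NULL.
- dept_id=1, branch=GN: no t2 row matches, row kept with t2 columns NULL.
- dept_id=4, branch=DM: no t2 row matches, row kept with t2 columns NULL.
- dept_id=4, branch=DM: no t2 row matches, row kept with t2 columns NULL.
- dept_id=4, branch=AX: no t2 row matches, row kept with t2 columns NULL.
- dept_id=3, branch=GN: no t2 row matches, row kept with t2 columns NULL.
- dept_id=2, branch=DM: no t2 row matches, row kept with t2 columns NULL.
- 6 t2 row(s) had no t1 match → kept, t1 columns NULL.

(Bob, NULL); (Ken, NULL); (Raj, NULL); (Raj, NULL); (NULL, AX); (NULL, AX); (NULL, TH); (NULL, TH); (NULL, TH); (NULL, TH); (NULL, NULL); (NULL, NULL); (NULL, NULL); (NULL, NULL)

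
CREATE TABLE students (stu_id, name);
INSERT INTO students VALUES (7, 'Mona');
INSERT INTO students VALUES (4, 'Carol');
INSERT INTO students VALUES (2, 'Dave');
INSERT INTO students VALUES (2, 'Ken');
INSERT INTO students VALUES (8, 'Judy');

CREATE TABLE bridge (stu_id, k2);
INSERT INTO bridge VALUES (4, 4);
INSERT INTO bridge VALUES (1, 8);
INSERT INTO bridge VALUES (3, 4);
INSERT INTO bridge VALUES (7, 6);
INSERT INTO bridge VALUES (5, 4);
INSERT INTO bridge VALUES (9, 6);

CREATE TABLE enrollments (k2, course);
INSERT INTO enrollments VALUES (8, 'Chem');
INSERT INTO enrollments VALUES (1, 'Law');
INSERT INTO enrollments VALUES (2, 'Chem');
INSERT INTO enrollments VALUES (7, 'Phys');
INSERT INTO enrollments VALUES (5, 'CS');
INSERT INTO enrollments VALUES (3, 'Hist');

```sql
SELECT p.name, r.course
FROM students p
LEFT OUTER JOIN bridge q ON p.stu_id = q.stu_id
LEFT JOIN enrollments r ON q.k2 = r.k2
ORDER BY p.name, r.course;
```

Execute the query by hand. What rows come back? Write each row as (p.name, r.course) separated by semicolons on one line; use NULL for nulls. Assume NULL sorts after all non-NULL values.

Evaluate left to right. First `students p LEFT JOIN bridge q` on stu_id: 5 row(s).
Then LEFT JOIN `enrollments r` on k2: each of those 5 rows is kept; rows whose q.k2 has no match in r get NULL for r's columns.

(Carol, NULL); (Dave, NULL); (Judy, NULL); (Ken, NULL); (Mona, NULL)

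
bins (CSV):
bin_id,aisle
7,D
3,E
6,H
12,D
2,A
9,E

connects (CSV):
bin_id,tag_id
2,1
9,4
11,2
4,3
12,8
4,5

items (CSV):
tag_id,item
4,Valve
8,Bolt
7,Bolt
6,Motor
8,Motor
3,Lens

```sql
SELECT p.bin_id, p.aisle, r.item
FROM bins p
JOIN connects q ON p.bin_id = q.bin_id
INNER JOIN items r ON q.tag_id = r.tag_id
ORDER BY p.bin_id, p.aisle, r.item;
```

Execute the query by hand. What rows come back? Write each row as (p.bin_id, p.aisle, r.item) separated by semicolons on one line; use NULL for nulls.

(9, E, Valve); (12, D, Bolt); (12, D, Motor)

Joins associate left-to-right: bins INNER JOIN connects on bin_id gives 3 intermediate row(s).
Then INNER JOIN `items r` on tag_id: keep only rows whose q.tag_id appears in r.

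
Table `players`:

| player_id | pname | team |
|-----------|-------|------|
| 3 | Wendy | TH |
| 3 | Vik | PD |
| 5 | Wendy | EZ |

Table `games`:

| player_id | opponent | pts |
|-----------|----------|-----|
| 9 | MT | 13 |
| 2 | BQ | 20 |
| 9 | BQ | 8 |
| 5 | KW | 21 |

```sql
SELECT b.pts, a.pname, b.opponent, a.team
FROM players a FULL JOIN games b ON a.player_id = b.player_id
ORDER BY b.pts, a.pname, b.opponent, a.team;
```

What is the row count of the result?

6

FULL OUTER JOIN keeps every row from both sides; unmatched rows get NULL for the other side's columns.
Matching on a.player_id = b.player_id.
- a[0] player_id=3 → no match; kept with NULLs on the b side.
- a[1] player_id=3 → no match; kept with NULLs on the b side.
- a[2] player_id=5 → 1 match(es) in b → 1 row(s).
- 3 b row(s) had no a match → kept, a columns NULL.
Total: 1 matched + 5 padded = 6 rows.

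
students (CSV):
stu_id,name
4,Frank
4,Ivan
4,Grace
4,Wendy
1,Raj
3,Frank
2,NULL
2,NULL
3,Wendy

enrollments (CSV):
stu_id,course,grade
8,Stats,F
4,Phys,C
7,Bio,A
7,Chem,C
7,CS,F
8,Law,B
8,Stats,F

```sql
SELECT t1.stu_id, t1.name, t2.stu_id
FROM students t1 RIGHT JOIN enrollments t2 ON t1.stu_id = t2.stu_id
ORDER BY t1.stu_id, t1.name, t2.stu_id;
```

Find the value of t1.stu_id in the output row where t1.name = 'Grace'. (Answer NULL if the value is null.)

4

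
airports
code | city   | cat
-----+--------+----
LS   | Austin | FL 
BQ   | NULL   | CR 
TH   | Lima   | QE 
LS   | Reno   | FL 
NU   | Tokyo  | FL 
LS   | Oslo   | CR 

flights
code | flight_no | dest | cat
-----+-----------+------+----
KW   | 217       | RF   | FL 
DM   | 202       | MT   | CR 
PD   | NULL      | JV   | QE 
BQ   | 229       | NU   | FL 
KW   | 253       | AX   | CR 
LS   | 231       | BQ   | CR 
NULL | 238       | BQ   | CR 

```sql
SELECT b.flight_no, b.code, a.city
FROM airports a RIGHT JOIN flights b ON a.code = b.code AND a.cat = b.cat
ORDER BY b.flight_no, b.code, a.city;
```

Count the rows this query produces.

7

RIGHT JOIN keeps every row from `flights`; unmatched rows get NULL for `airports`'s columns.
Matching on a.code = b.code AND a.cat = b.cat. A NULL in a compared column never satisfies the condition.
- code=LS, cat=FL: no matching b row.
- code=BQ, cat=CR: no matching b row.
- code=TH, cat=QE: no matching b row.
- code=LS, cat=FL: no matching b row.
- code=NU, cat=FL: no matching b row.
- code=LS, cat=CR: 1 matching b row(s), so 1 row(s) emitted.
- 6 row(s) from b found no a partner → padded with NULL.
Total: 1 matched + 6 padded = 7 rows.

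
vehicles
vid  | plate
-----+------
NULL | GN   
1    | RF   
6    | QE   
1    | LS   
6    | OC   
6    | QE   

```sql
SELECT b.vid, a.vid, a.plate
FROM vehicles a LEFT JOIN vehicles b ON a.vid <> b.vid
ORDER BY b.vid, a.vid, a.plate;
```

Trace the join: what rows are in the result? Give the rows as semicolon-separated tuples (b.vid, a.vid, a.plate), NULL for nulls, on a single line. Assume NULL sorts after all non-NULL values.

(1, 6, OC); (1, 6, OC); (1, 6, QE); (1, 6, QE); (1, 6, QE); (1, 6, QE); (6, 1, LS); (6, 1, LS); (6, 1, LS); (6, 1, RF); (6, 1, RF); (6, 1, RF); (NULL, NULL, GN)

LEFT JOIN keeps every row from `vehicles a`; unmatched rows get NULL for `vehicles b`'s columns.
Matching on a.vid <> b.vid. A NULL in a compared column never satisfies the condition.
- vid=NULL: no b row matches, row kept with b columns NULL.
- vid=1: 3 matching b row(s), so 3 row(s) emitted.
- vid=6: 2 matching b row(s), so 2 row(s) emitted.
- vid=1: 3 matching b row(s), so 3 row(s) emitted.
- vid=6: 2 matching b row(s), so 2 row(s) emitted.
- vid=6: 2 matching b row(s), so 2 row(s) emitted.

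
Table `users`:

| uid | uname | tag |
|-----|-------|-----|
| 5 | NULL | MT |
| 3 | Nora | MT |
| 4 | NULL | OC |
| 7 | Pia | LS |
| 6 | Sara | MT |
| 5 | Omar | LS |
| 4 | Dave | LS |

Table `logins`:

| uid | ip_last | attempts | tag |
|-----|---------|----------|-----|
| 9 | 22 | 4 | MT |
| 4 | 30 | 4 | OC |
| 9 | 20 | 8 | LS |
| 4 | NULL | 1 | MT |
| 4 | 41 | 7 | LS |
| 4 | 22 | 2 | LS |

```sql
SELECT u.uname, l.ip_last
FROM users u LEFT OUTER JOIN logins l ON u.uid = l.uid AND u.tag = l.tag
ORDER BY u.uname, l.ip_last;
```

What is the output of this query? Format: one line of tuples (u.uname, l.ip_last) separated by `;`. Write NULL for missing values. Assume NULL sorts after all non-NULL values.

LEFT JOIN keeps every row from `users`; unmatched rows get NULL for `logins`'s columns.
Matching on u.uid = l.uid AND u.tag = l.tag.
Matched pairs: 3; unmatched u rows kept: 5.

(Dave, 22); (Dave, 41); (Nora, NULL); (Omar, NULL); (Pia, NULL); (Sara, NULL); (NULL, 30); (NULL, NULL)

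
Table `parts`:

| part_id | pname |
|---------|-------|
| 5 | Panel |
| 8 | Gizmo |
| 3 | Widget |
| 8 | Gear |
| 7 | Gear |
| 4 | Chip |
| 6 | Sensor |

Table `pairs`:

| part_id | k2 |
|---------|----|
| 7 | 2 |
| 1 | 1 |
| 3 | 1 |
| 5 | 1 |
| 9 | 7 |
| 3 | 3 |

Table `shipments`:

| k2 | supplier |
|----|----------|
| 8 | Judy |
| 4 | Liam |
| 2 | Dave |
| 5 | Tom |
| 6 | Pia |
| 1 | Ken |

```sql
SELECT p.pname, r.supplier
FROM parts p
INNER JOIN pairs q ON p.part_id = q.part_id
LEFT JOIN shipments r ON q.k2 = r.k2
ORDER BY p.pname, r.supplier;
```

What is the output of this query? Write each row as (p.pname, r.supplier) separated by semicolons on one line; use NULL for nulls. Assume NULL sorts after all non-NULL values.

(Gear, Dave); (Panel, Ken); (Widget, Ken); (Widget, NULL)

Step 1 — p INNER JOIN q on part_id → 4 row(s).
Then LEFT JOIN `shipments r` on k2: each of those 4 rows is kept; rows whose q.k2 has no match in r get NULL for r's columns.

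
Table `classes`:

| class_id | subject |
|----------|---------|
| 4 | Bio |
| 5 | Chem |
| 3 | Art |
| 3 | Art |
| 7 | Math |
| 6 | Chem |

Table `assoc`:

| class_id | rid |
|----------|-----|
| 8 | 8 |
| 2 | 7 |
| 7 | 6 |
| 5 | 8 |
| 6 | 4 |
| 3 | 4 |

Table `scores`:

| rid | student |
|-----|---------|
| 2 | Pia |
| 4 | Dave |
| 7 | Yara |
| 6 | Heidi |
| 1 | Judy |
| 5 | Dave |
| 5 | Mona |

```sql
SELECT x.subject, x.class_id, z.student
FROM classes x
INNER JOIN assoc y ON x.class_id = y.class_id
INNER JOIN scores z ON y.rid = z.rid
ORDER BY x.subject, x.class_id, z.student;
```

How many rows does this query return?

4

Evaluate left to right. First `classes x INNER JOIN assoc y` on class_id: 5 row(s).
Then INNER JOIN `scores z` on rid: keep only rows whose y.rid appears in z.
Result: 4 row(s).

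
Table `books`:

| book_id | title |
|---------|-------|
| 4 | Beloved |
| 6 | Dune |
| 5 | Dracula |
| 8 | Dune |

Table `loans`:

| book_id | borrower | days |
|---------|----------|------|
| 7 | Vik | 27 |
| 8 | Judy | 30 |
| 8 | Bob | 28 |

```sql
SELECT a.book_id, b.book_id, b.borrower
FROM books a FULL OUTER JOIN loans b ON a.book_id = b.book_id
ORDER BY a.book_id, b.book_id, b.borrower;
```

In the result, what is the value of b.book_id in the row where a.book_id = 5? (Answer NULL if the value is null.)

FULL OUTER JOIN keeps every row from both sides; unmatched rows get NULL for the other side's columns.
Matching on a.book_id = b.book_id.
- a[0] book_id=4 → no match; kept with NULLs on the b side.
- a[1] book_id=6 → no match; kept with NULLs on the b side.
- a[2] book_id=5 → no match; kept with NULLs on the b side.
- a[3] book_id=8 → 2 match(es) in b → 2 row(s).
- 1 b row(s) had no a match → kept, a columns NULL.

NULL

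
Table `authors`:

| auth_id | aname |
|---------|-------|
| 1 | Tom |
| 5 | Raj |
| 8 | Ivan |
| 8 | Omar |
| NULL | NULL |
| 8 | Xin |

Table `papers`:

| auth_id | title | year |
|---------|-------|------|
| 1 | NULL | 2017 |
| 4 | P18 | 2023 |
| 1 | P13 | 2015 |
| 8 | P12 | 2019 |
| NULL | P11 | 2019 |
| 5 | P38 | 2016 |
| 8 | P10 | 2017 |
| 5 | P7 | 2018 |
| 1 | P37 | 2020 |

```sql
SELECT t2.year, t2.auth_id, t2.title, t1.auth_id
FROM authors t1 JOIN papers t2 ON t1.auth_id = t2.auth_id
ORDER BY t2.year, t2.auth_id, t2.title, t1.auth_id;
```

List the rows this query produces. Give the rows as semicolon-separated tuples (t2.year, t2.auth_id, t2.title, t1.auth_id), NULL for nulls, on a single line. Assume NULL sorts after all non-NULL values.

INNER JOIN keeps only pairs where the ON condition holds.
Matching on t1.auth_id = t2.auth_id. A NULL in a compared column never satisfies the condition.
Matched pairs: 11.

(2015, 1, P13, 1); (2016, 5, P38, 5); (2017, 1, NULL, 1); (2017, 8, P10, 8); (2017, 8, P10, 8); (2017, 8, P10, 8); (2018, 5, P7, 5); (2019, 8, P12, 8); (2019, 8, P12, 8); (2019, 8, P12, 8); (2020, 1, P37, 1)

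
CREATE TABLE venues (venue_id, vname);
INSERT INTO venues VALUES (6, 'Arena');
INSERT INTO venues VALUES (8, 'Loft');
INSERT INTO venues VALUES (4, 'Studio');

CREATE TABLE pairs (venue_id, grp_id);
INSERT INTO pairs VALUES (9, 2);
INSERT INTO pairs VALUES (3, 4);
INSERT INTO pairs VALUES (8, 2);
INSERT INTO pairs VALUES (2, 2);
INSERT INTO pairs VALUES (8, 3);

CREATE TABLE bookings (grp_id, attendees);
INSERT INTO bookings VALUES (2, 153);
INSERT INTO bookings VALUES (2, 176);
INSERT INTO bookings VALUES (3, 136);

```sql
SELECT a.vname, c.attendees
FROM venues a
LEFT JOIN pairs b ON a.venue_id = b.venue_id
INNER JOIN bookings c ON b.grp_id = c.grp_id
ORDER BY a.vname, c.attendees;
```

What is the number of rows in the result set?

3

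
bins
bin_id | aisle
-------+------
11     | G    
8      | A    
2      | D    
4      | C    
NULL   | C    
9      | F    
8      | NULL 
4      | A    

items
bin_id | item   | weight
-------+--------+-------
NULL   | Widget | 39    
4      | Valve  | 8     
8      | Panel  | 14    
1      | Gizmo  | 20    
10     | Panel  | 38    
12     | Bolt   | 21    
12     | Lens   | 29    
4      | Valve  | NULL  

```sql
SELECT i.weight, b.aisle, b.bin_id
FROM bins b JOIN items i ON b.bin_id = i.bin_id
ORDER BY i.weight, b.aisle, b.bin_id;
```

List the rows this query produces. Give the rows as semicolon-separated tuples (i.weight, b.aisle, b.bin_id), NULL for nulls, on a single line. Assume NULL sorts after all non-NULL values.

INNER JOIN keeps only pairs where the ON condition holds.
Matching on b.bin_id = i.bin_id. A NULL in a compared column never satisfies the condition.
- b (bin_id=11) has no partner → excluded.
- b (bin_id=8) pairs with 1 row(s) of i.
- b (bin_id=2) has no partner → excluded.
- b (bin_id=4) pairs with 2 row(s) of i.
- b (bin_id=NULL) has no partner → excluded.
- b (bin_id=9) has no partner → excluded.
- b (bin_id=8) pairs with 1 row(s) of i.
- b (bin_id=4) pairs with 2 row(s) of i.
After projecting and ordering:
i.weight | b.aisle | b.bin_id
8 | A | 4
8 | C | 4
14 | A | 8
14 | NULL | 8
NULL | A | 4
NULL | C | 4

(8, A, 4); (8, C, 4); (14, A, 8); (14, NULL, 8); (NULL, A, 4); (NULL, C, 4)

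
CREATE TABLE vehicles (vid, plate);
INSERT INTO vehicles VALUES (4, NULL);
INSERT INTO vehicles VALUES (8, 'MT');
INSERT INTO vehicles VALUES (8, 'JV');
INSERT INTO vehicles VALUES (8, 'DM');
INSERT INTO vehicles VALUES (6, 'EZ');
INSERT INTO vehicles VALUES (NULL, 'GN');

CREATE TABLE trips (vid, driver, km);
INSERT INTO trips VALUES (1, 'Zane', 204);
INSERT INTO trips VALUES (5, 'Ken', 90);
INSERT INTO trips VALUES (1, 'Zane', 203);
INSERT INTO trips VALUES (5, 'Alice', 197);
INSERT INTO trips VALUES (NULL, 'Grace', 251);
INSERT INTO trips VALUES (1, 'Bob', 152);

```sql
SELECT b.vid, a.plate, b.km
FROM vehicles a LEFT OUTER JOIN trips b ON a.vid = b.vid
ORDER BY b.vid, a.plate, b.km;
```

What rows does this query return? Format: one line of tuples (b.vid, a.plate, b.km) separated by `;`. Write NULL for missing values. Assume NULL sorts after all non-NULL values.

LEFT JOIN keeps every row from `vehicles`; unmatched rows get NULL for `trips`'s columns.
Matching on a.vid = b.vid. A NULL in a compared column never satisfies the condition.
Matched pairs: 0; unmatched a rows kept: 6.

(NULL, DM, NULL); (NULL, EZ, NULL); (NULL, GN, NULL); (NULL, JV, NULL); (NULL, MT, NULL); (NULL, NULL, NULL)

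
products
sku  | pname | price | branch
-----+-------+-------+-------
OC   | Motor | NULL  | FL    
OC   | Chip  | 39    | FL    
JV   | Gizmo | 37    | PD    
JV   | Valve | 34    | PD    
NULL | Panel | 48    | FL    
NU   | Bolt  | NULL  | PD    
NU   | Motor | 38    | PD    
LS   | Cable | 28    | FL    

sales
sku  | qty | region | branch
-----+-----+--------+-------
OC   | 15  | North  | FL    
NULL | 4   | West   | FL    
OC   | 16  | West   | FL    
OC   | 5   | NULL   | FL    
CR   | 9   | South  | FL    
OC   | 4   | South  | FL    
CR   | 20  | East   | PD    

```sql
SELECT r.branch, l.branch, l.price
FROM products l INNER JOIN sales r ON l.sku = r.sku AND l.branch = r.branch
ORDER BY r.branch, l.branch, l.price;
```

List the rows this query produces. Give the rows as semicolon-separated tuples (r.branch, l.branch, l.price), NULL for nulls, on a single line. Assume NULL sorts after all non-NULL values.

INNER JOIN keeps only pairs where the ON condition holds.
Matching on l.sku = r.sku AND l.branch = r.branch. A NULL in a compared column never satisfies the condition.
- sku=OC, branch=FL: 4 matching r row(s), so 4 row(s) emitted.
- sku=OC, branch=FL: 4 matching r row(s), so 4 row(s) emitted.
- sku=JV, branch=PD: no matching r row, dropped.
- sku=JV, branch=PD: no matching r row, dropped.
- sku=NULL, branch=FL: no matching r row, dropped.
- sku=NU, branch=PD: no matching r row, dropped.
- sku=NU, branch=PD: no matching r row, dropped.
- sku=LS, branch=FL: no matching r row, dropped.
After projecting and ordering:
r.branch | l.branch | l.price
FL | FL | 39
FL | FL | 39
FL | FL | 39
FL | FL | 39
FL | FL | NULL
FL | FL | NULL
FL | FL | NULL
FL | FL | NULL

(FL, FL, 39); (FL, FL, 39); (FL, FL, 39); (FL, FL, 39); (FL, FL, NULL); (FL, FL, NULL); (FL, FL, NULL); (FL, FL, NULL)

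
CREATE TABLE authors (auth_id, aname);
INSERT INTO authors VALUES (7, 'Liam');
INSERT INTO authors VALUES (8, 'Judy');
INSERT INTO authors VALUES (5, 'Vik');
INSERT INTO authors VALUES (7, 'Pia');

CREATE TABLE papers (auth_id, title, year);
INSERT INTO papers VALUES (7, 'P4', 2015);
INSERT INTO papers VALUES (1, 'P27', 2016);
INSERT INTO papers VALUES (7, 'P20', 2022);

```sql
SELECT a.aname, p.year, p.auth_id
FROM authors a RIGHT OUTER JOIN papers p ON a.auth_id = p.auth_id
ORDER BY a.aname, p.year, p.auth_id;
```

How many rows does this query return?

RIGHT JOIN keeps every row from `papers`; unmatched rows get NULL for `authors`'s columns.
Matching on a.auth_id = p.auth_id.
- a[0] auth_id=7 → 2 match(es) in p → 2 row(s).
- a[1] auth_id=8 → no match.
- a[2] auth_id=5 → no match.
- a[3] auth_id=7 → 2 match(es) in p → 2 row(s).
- plus 1 unmatched p row(s), each kept with NULL a columns.
Total: 4 matched + 1 padded = 5 rows.

5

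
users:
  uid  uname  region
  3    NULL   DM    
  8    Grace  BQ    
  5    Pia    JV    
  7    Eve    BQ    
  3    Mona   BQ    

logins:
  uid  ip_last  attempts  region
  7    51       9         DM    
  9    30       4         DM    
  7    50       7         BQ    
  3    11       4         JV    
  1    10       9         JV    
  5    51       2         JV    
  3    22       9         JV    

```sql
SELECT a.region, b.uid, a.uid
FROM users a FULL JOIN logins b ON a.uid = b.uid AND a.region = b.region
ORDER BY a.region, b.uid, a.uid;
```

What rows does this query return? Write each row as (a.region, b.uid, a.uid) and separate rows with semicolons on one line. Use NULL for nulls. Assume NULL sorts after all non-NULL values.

FULL OUTER JOIN keeps every row from both sides; unmatched rows get NULL for the other side's columns.
Matching on a.uid = b.uid AND a.region = b.region.
- a (uid=3, region=DM) has no partner → padded with NULL.
- a (uid=8, region=BQ) has no partner → padded with NULL.
- a (uid=5, region=JV) pairs with 1 row(s) of b.
- a (uid=7, region=BQ) pairs with 1 row(s) of b.
- a (uid=3, region=BQ) has no partner → padded with NULL.
- 5 row(s) from b found no a partner → padded with NULL.
After projecting and ordering:
a.region | b.uid | a.uid
BQ | 7 | 7
BQ | NULL | 3
BQ | NULL | 8
DM | NULL | 3
JV | 5 | 5
NULL | 1 | NULL
NULL | 3 | NULL
NULL | 3 | NULL
NULL | 7 | NULL
NULL | 9 | NULL

(BQ, 7, 7); (BQ, NULL, 3); (BQ, NULL, 8); (DM, NULL, 3); (JV, 5, 5); (NULL, 1, NULL); (NULL, 3, NULL); (NULL, 3, NULL); (NULL, 7, NULL); (NULL, 9, NULL)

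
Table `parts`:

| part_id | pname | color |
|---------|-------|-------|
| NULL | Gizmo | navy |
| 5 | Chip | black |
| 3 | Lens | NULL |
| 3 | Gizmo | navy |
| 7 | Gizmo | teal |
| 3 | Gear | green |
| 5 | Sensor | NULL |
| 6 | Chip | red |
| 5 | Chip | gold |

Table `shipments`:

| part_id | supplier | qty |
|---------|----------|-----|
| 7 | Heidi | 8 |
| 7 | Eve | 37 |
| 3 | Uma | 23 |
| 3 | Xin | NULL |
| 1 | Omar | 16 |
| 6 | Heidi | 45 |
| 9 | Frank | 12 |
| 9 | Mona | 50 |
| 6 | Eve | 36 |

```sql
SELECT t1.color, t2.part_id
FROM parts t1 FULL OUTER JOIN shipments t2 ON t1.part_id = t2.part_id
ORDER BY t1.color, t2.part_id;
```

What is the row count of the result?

FULL OUTER JOIN keeps every row from both sides; unmatched rows get NULL for the other side's columns.
Matching on t1.part_id = t2.part_id. A NULL in a compared column never satisfies the condition.
- t1 (part_id=NULL) has no partner → padded with NULL.
- t1 (part_id=5) has no partner → padded with NULL.
- t1 (part_id=3) pairs with 2 row(s) of t2.
- t1 (part_id=3) pairs with 2 row(s) of t2.
- t1 (part_id=7) pairs with 2 row(s) of t2.
- t1 (part_id=3) pairs with 2 row(s) of t2.
- t1 (part_id=5) has no partner → padded with NULL.
- t1 (part_id=6) pairs with 2 row(s) of t2.
- t1 (part_id=5) has no partner → padded with NULL.
- plus 3 unmatched t2 row(s), each kept with NULL t1 columns.
Total: 10 matched + 7 padded = 17 rows.

17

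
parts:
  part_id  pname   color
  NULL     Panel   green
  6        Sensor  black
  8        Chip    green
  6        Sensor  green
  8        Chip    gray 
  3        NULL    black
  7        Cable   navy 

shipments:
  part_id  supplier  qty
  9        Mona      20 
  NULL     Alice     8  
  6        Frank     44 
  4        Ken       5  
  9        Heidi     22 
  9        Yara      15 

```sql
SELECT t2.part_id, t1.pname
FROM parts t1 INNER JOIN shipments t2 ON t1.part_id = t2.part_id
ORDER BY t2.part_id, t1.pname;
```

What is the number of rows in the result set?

2

INNER JOIN keeps only pairs where the ON condition holds.
Matching on t1.part_id = t2.part_id. A NULL in a compared column never satisfies the condition.
- t1 row (part_id=NULL): no match → dropped.
- t1 row (part_id=6): matches 1 t2 row(s) → 1 output row(s).
- t1 row (part_id=8): no match → dropped.
- t1 row (part_id=6): matches 1 t2 row(s) → 1 output row(s).
- t1 row (part_id=8): no match → dropped.
- t1 row (part_id=3): no match → dropped.
- t1 row (part_id=7): no match → dropped.
Total: 2 rows.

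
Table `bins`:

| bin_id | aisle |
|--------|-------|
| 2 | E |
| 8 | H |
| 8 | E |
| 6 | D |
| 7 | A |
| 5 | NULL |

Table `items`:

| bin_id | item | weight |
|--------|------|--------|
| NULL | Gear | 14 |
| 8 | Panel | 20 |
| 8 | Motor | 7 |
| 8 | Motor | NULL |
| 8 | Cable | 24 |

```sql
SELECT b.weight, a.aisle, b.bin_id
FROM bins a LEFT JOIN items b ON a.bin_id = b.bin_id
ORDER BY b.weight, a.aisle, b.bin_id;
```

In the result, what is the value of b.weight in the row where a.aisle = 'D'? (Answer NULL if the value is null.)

NULL

LEFT JOIN keeps every row from `bins`; unmatched rows get NULL for `items`'s columns.
Matching on a.bin_id = b.bin_id. A NULL in a compared column never satisfies the condition.
- bin_id=2: no b row matches, row kept with b columns NULL.
- bin_id=8: 4 matching b row(s), so 4 row(s) emitted.
- bin_id=8: 4 matching b row(s), so 4 row(s) emitted.
- bin_id=6: no b row matches, row kept with b columns NULL.
- bin_id=7: no b row matches, row kept with b columns NULL.
- bin_id=5: no b row matches, row kept with b columns NULL.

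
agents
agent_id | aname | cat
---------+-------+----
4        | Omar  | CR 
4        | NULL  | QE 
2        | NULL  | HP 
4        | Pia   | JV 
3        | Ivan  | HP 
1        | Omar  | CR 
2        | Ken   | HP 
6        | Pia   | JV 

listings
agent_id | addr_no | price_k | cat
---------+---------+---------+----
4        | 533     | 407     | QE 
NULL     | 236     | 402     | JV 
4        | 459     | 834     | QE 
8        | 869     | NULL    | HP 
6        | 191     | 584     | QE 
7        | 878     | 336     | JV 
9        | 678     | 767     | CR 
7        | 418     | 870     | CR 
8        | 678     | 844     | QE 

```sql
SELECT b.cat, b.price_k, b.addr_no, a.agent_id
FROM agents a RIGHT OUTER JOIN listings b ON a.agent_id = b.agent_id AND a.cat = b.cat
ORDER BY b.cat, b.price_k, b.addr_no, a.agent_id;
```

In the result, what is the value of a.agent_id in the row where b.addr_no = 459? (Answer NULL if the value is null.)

RIGHT JOIN keeps every row from `listings`; unmatched rows get NULL for `agents`'s columns.
Matching on a.agent_id = b.agent_id AND a.cat = b.cat. A NULL in a compared column never satisfies the condition.
- a row (agent_id=4, cat=CR): no match.
- a row (agent_id=4, cat=QE): matches 2 b row(s) → 2 output row(s).
- a row (agent_id=2, cat=HP): no match.
- a row (agent_id=4, cat=JV): no match.
- a row (agent_id=3, cat=HP): no match.
- a row (agent_id=1, cat=CR): no match.
- a row (agent_id=2, cat=HP): no match.
- a row (agent_id=6, cat=JV): no match.
- plus 7 unmatched b row(s), each kept with NULL a columns.

4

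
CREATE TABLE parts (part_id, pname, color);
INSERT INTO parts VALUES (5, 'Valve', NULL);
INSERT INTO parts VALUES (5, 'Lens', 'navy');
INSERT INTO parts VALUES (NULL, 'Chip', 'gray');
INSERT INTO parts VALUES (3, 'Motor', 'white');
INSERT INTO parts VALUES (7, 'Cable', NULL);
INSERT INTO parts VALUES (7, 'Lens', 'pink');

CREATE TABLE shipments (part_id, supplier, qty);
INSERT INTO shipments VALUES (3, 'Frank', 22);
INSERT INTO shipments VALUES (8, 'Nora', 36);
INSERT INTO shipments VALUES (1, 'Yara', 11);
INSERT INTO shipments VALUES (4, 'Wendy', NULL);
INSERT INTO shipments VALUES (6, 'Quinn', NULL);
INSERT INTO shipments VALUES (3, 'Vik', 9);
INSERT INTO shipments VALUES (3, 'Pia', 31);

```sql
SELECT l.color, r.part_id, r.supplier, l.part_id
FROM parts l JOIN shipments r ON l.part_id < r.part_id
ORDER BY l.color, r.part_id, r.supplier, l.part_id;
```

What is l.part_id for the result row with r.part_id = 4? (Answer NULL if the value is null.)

INNER JOIN keeps only pairs where the ON condition holds.
Matching on l.part_id < r.part_id. A NULL in a compared column never satisfies the condition.
Matched pairs: 9.

3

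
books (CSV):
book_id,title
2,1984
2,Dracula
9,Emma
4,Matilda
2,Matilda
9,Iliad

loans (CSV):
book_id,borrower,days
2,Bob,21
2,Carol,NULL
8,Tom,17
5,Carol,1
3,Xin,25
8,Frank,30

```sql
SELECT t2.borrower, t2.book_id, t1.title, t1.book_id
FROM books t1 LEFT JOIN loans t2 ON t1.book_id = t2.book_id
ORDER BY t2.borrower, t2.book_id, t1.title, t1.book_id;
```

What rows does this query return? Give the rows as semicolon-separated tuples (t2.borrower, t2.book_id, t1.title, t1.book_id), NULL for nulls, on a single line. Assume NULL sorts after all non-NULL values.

(Bob, 2, 1984, 2); (Bob, 2, Dracula, 2); (Bob, 2, Matilda, 2); (Carol, 2, 1984, 2); (Carol, 2, Dracula, 2); (Carol, 2, Matilda, 2); (NULL, NULL, Emma, 9); (NULL, NULL, Iliad, 9); (NULL, NULL, Matilda, 4)

LEFT JOIN keeps every row from `books`; unmatched rows get NULL for `loans`'s columns.
Matching on t1.book_id = t2.book_id.
Matched pairs: 6; unmatched t1 rows kept: 3.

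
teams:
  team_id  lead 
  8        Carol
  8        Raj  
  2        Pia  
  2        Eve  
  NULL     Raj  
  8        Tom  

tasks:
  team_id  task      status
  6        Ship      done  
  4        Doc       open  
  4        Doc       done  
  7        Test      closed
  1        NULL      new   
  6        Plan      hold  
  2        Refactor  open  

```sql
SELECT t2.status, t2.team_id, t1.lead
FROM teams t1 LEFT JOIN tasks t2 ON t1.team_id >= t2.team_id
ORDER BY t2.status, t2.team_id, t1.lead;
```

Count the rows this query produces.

26

LEFT JOIN keeps every row from `teams`; unmatched rows get NULL for `tasks`'s columns.
Matching on t1.team_id >= t2.team_id. A NULL in a compared column never satisfies the condition.
- t1 (team_id=8) pairs with 7 row(s) of t2.
- t1 (team_id=8) pairs with 7 row(s) of t2.
- t1 (team_id=2) pairs with 2 row(s) of t2.
- t1 (team_id=2) pairs with 2 row(s) of t2.
- t1 (team_id=NULL) has no partner → padded with NULL.
- t1 (team_id=8) pairs with 7 row(s) of t2.
Total: 25 matched + 1 padded = 26 rows.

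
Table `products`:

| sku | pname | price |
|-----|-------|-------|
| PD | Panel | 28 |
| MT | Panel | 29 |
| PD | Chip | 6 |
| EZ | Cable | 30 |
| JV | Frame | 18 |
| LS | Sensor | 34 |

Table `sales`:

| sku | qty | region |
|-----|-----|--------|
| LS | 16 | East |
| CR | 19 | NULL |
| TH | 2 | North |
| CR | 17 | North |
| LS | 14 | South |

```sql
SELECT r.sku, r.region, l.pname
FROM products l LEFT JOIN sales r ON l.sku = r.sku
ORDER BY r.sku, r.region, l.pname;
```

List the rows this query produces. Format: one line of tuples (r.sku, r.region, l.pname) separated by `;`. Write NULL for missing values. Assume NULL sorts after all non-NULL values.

LEFT JOIN keeps every row from `products`; unmatched rows get NULL for `sales`'s columns.
Matching on l.sku = r.sku.
Matched pairs: 2; unmatched l rows kept: 5.

(LS, East, Sensor); (LS, South, Sensor); (NULL, NULL, Cable); (NULL, NULL, Chip); (NULL, NULL, Frame); (NULL, NULL, Panel); (NULL, NULL, Panel)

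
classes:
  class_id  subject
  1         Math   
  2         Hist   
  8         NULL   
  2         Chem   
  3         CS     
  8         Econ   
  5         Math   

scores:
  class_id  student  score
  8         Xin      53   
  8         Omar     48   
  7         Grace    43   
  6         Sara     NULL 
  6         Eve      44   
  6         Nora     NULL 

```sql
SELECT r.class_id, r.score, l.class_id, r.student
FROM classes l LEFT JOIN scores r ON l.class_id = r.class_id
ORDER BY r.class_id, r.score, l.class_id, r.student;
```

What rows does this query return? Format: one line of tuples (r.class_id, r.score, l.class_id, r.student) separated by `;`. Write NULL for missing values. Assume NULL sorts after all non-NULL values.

(8, 48, 8, Omar); (8, 48, 8, Omar); (8, 53, 8, Xin); (8, 53, 8, Xin); (NULL, NULL, 1, NULL); (NULL, NULL, 2, NULL); (NULL, NULL, 2, NULL); (NULL, NULL, 3, NULL); (NULL, NULL, 5, NULL)

LEFT JOIN keeps every row from `classes`; unmatched rows get NULL for `scores`'s columns.
Matching on l.class_id = r.class_id.
- class_id=1: no r row matches, row kept with r columns NULL.
- class_id=2: no r row matches, row kept with r columns NULL.
- class_id=8: 2 matching r row(s), so 2 row(s) emitted.
- class_id=2: no r row matches, row kept with r columns NULL.
- class_id=3: no r row matches, row kept with r columns NULL.
- class_id=8: 2 matching r row(s), so 2 row(s) emitted.
- class_id=5: no r row matches, row kept with r columns NULL.
After projecting and ordering:
r.class_id | r.score | l.class_id | r.student
8 | 48 | 8 | Omar
8 | 48 | 8 | Omar
8 | 53 | 8 | Xin
8 | 53 | 8 | Xin
NULL | NULL | 1 | NULL
NULL | NULL | 2 | NULL
NULL | NULL | 2 | NULL
NULL | NULL | 3 | NULL
NULL | NULL | 5 | NULL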